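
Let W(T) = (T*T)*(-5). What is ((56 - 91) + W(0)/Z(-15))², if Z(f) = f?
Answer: 1225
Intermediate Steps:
W(T) = -5*T² (W(T) = T²*(-5) = -5*T²)
((56 - 91) + W(0)/Z(-15))² = ((56 - 91) - 5*0²/(-15))² = (-35 - 5*0*(-1/15))² = (-35 + 0*(-1/15))² = (-35 + 0)² = (-35)² = 1225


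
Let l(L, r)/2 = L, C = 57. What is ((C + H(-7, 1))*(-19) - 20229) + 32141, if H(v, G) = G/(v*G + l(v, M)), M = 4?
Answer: 227428/21 ≈ 10830.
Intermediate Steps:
l(L, r) = 2*L
H(v, G) = G/(2*v + G*v) (H(v, G) = G/(v*G + 2*v) = G/(G*v + 2*v) = G/(2*v + G*v))
((C + H(-7, 1))*(-19) - 20229) + 32141 = ((57 + 1/(-7*(2 + 1)))*(-19) - 20229) + 32141 = ((57 + 1*(-1/7)/3)*(-19) - 20229) + 32141 = ((57 + 1*(-1/7)*(1/3))*(-19) - 20229) + 32141 = ((57 - 1/21)*(-19) - 20229) + 32141 = ((1196/21)*(-19) - 20229) + 32141 = (-22724/21 - 20229) + 32141 = -447533/21 + 32141 = 227428/21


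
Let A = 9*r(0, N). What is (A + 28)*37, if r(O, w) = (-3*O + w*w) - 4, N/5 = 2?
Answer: 33004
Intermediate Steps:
N = 10 (N = 5*2 = 10)
r(O, w) = -4 + w² - 3*O (r(O, w) = (-3*O + w²) - 4 = (w² - 3*O) - 4 = -4 + w² - 3*O)
A = 864 (A = 9*(-4 + 10² - 3*0) = 9*(-4 + 100 + 0) = 9*96 = 864)
(A + 28)*37 = (864 + 28)*37 = 892*37 = 33004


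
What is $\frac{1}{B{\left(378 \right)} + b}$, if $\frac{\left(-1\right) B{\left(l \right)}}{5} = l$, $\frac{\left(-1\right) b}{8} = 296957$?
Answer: $- \frac{1}{2377546} \approx -4.206 \cdot 10^{-7}$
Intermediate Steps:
$b = -2375656$ ($b = \left(-8\right) 296957 = -2375656$)
$B{\left(l \right)} = - 5 l$
$\frac{1}{B{\left(378 \right)} + b} = \frac{1}{\left(-5\right) 378 - 2375656} = \frac{1}{-1890 - 2375656} = \frac{1}{-2377546} = - \frac{1}{2377546}$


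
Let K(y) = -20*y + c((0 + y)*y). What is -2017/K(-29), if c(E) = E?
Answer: -2017/1421 ≈ -1.4194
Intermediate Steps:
K(y) = y² - 20*y (K(y) = -20*y + (0 + y)*y = -20*y + y*y = -20*y + y² = y² - 20*y)
-2017/K(-29) = -2017*(-1/(29*(-20 - 29))) = -2017/((-29*(-49))) = -2017/1421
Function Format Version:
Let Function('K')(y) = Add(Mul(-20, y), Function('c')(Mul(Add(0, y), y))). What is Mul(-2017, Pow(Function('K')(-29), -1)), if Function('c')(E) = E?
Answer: Rational(-2017, 1421) ≈ -1.4194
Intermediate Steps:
Function('K')(y) = Add(Pow(y, 2), Mul(-20, y)) (Function('K')(y) = Add(Mul(-20, y), Mul(Add(0, y), y)) = Add(Mul(-20, y), Mul(y, y)) = Add(Mul(-20, y), Pow(y, 2)) = Add(Pow(y, 2), Mul(-20, y)))
Mul(-2017, Pow(Function('K')(-29), -1)) = Mul(-2017, Pow(Mul(-29, Add(-20, -29)), -1)) = Mul(-2017, Pow(Mul(-29, -49), -1)) = Mul(-2017, Pow(1421, -1)) = Mul(-2017, Rational(1, 1421)) = Rational(-2017, 1421)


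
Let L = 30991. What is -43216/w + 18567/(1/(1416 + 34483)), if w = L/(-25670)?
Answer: 1215161720419/1823 ≈ 6.6657e+8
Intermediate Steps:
w = -1823/1510 (w = 30991/(-25670) = 30991*(-1/25670) = -1823/1510 ≈ -1.2073)
-43216/w + 18567/(1/(1416 + 34483)) = -43216/(-1823/1510) + 18567/(1/(1416 + 34483)) = -43216*(-1510/1823) + 18567/(1/35899) = 65256160/1823 + 18567/(1/35899) = 65256160/1823 + 18567*35899 = 65256160/1823 + 666536733 = 1215161720419/1823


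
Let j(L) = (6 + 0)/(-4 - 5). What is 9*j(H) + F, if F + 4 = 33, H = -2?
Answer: 23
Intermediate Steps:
F = 29 (F = -4 + 33 = 29)
j(L) = -⅔ (j(L) = 6/(-9) = 6*(-⅑) = -⅔)
9*j(H) + F = 9*(-⅔) + 29 = -6 + 29 = 23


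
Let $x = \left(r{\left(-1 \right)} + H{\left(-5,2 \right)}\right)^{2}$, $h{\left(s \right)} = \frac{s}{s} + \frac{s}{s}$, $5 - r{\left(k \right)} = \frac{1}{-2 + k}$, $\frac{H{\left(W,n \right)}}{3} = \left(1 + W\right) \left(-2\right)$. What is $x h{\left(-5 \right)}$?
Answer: $\frac{15488}{9} \approx 1720.9$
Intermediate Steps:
$H{\left(W,n \right)} = -6 - 6 W$ ($H{\left(W,n \right)} = 3 \left(1 + W\right) \left(-2\right) = 3 \left(-2 - 2 W\right) = -6 - 6 W$)
$r{\left(k \right)} = 5 - \frac{1}{-2 + k}$
$h{\left(s \right)} = 2$ ($h{\left(s \right)} = 1 + 1 = 2$)
$x = \frac{7744}{9}$ ($x = \left(\frac{-11 + 5 \left(-1\right)}{-2 - 1} - -24\right)^{2} = \left(\frac{-11 - 5}{-3} + \left(-6 + 30\right)\right)^{2} = \left(\left(- \frac{1}{3}\right) \left(-16\right) + 24\right)^{2} = \left(\frac{16}{3} + 24\right)^{2} = \left(\frac{88}{3}\right)^{2} = \frac{7744}{9} \approx 860.44$)
$x h{\left(-5 \right)} = \frac{7744}{9} \cdot 2 = \frac{15488}{9}$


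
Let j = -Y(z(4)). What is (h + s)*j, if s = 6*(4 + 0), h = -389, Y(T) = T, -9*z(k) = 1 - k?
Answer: 365/3 ≈ 121.67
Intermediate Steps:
z(k) = -⅑ + k/9 (z(k) = -(1 - k)/9 = -⅑ + k/9)
s = 24 (s = 6*4 = 24)
j = -⅓ (j = -(-⅑ + (⅑)*4) = -(-⅑ + 4/9) = -1*⅓ = -⅓ ≈ -0.33333)
(h + s)*j = (-389 + 24)*(-⅓) = -365*(-⅓) = 365/3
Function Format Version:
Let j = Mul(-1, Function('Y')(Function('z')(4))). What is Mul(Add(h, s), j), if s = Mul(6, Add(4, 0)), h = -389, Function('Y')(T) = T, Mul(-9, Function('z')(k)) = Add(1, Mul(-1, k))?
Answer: Rational(365, 3) ≈ 121.67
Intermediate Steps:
Function('z')(k) = Add(Rational(-1, 9), Mul(Rational(1, 9), k)) (Function('z')(k) = Mul(Rational(-1, 9), Add(1, Mul(-1, k))) = Add(Rational(-1, 9), Mul(Rational(1, 9), k)))
s = 24 (s = Mul(6, 4) = 24)
j = Rational(-1, 3) (j = Mul(-1, Add(Rational(-1, 9), Mul(Rational(1, 9), 4))) = Mul(-1, Add(Rational(-1, 9), Rational(4, 9))) = Mul(-1, Rational(1, 3)) = Rational(-1, 3) ≈ -0.33333)
Mul(Add(h, s), j) = Mul(Add(-389, 24), Rational(-1, 3)) = Mul(-365, Rational(-1, 3)) = Rational(365, 3)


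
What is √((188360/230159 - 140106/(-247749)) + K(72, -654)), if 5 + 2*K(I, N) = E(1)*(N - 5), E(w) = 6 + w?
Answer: 5*I*√33347308347145170052115/19007220697 ≈ 48.038*I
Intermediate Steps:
K(I, N) = -20 + 7*N/2 (K(I, N) = -5/2 + ((6 + 1)*(N - 5))/2 = -5/2 + (7*(-5 + N))/2 = -5/2 + (-35 + 7*N)/2 = -5/2 + (-35/2 + 7*N/2) = -20 + 7*N/2)
√((188360/230159 - 140106/(-247749)) + K(72, -654)) = √((188360/230159 - 140106/(-247749)) + (-20 + (7/2)*(-654))) = √((188360*(1/230159) - 140106*(-1/247749)) + (-20 - 2289)) = √((188360/230159 + 46702/82583) - 2309) = √(26304219498/19007220697 - 2309) = √(-43861368369875/19007220697) = 5*I*√33347308347145170052115/19007220697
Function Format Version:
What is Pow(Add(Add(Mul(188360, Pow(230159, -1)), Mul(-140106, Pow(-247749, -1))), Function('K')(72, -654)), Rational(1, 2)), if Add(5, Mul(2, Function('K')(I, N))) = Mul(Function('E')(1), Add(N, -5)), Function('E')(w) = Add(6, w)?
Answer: Mul(Rational(5, 19007220697), I, Pow(33347308347145170052115, Rational(1, 2))) ≈ Mul(48.038, I)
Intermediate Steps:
Function('K')(I, N) = Add(-20, Mul(Rational(7, 2), N)) (Function('K')(I, N) = Add(Rational(-5, 2), Mul(Rational(1, 2), Mul(Add(6, 1), Add(N, -5)))) = Add(Rational(-5, 2), Mul(Rational(1, 2), Mul(7, Add(-5, N)))) = Add(Rational(-5, 2), Mul(Rational(1, 2), Add(-35, Mul(7, N)))) = Add(Rational(-5, 2), Add(Rational(-35, 2), Mul(Rational(7, 2), N))) = Add(-20, Mul(Rational(7, 2), N)))
Pow(Add(Add(Mul(188360, Pow(230159, -1)), Mul(-140106, Pow(-247749, -1))), Function('K')(72, -654)), Rational(1, 2)) = Pow(Add(Add(Mul(188360, Pow(230159, -1)), Mul(-140106, Pow(-247749, -1))), Add(-20, Mul(Rational(7, 2), -654))), Rational(1, 2)) = Pow(Add(Add(Mul(188360, Rational(1, 230159)), Mul(-140106, Rational(-1, 247749))), Add(-20, -2289)), Rational(1, 2)) = Pow(Add(Add(Rational(188360, 230159), Rational(46702, 82583)), -2309), Rational(1, 2)) = Pow(Add(Rational(26304219498, 19007220697), -2309), Rational(1, 2)) = Pow(Rational(-43861368369875, 19007220697), Rational(1, 2)) = Mul(Rational(5, 19007220697), I, Pow(33347308347145170052115, Rational(1, 2)))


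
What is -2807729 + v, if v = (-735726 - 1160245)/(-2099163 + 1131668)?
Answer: -2716461872884/967495 ≈ -2.8077e+6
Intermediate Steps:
v = 1895971/967495 (v = -1895971/(-967495) = -1895971*(-1/967495) = 1895971/967495 ≈ 1.9597)
-2807729 + v = -2807729 + 1895971/967495 = -2716461872884/967495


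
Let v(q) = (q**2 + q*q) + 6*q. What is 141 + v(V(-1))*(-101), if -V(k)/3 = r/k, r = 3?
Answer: -21675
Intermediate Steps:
V(k) = -9/k
v(q) = 2*q**2 + 6*q (v(q) = (q**2 + q**2) + 6*q = 2*q**2 + 6*q)
141 + v(V(-1))*(-101) = 141 + (2*(-9/(-1))*(3 - 9/(-1)))*(-101) = 141 + (2*(-9*(-1))*(3 - 9*(-1)))*(-101) = 141 + (2*9*(3 + 9))*(-101) = 141 + (2*9*12)*(-101) = 141 + 216*(-101) = 141 - 21816 = -21675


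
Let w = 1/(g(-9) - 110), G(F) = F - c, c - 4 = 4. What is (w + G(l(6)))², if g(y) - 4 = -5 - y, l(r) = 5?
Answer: 94249/10404 ≈ 9.0589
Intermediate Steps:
c = 8 (c = 4 + 4 = 8)
g(y) = -1 - y (g(y) = 4 + (-5 - y) = -1 - y)
G(F) = -8 + F (G(F) = F - 1*8 = F - 8 = -8 + F)
w = -1/102 (w = 1/((-1 - 1*(-9)) - 110) = 1/((-1 + 9) - 110) = 1/(8 - 110) = 1/(-102) = -1/102 ≈ -0.0098039)
(w + G(l(6)))² = (-1/102 + (-8 + 5))² = (-1/102 - 3)² = (-307/102)² = 94249/10404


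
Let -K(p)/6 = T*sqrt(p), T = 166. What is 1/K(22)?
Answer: -sqrt(22)/21912 ≈ -0.00021406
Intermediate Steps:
K(p) = -996*sqrt(p)
1/K(22) = 1/(-996*sqrt(22)) = -sqrt(22)/21912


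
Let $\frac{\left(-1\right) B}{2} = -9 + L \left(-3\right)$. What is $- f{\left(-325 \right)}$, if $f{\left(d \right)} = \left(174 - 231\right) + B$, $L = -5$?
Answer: $69$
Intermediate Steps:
$B = -12$ ($B = - 2 \left(-9 - -15\right) = - 2 \left(-9 + 15\right) = \left(-2\right) 6 = -12$)
$f{\left(d \right)} = -69$ ($f{\left(d \right)} = \left(174 - 231\right) - 12 = -57 - 12 = -69$)
$- f{\left(-325 \right)} = \left(-1\right) \left(-69\right) = 69$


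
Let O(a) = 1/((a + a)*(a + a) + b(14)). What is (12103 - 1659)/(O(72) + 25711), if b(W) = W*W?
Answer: 218613808/538182653 ≈ 0.40621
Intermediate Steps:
b(W) = W²
O(a) = 1/(196 + 4*a²) (O(a) = 1/((a + a)*(a + a) + 14²) = 1/((2*a)*(2*a) + 196) = 1/(4*a² + 196) = 1/(196 + 4*a²))
(12103 - 1659)/(O(72) + 25711) = (12103 - 1659)/(1/(4*(49 + 72²)) + 25711) = 10444/(1/(4*(49 + 5184)) + 25711) = 10444/((¼)/5233 + 25711) = 10444/((¼)*(1/5233) + 25711) = 10444/(1/20932 + 25711) = 10444/(538182653/20932) = 10444*(20932/538182653) = 218613808/538182653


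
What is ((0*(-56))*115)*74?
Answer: 0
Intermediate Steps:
((0*(-56))*115)*74 = (0*115)*74 = 0*74 = 0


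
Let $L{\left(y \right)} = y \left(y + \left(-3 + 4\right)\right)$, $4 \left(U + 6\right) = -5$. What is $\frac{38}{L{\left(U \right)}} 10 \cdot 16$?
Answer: $\frac{19456}{145} \approx 134.18$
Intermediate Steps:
$U = - \frac{29}{4}$ ($U = -6 + \frac{1}{4} \left(-5\right) = -6 - \frac{5}{4} = - \frac{29}{4} \approx -7.25$)
$L{\left(y \right)} = y \left(1 + y\right)$ ($L{\left(y \right)} = y \left(y + 1\right) = y \left(1 + y\right)$)
$\frac{38}{L{\left(U \right)}} 10 \cdot 16 = \frac{38}{\left(- \frac{29}{4}\right) \left(1 - \frac{29}{4}\right)} 10 \cdot 16 = \frac{38}{\left(- \frac{29}{4}\right) \left(- \frac{25}{4}\right)} 10 \cdot 16 = \frac{38}{\frac{725}{16}} \cdot 10 \cdot 16 = 38 \cdot \frac{16}{725} \cdot 10 \cdot 16 = \frac{608}{725} \cdot 10 \cdot 16 = \frac{1216}{145} \cdot 16 = \frac{19456}{145}$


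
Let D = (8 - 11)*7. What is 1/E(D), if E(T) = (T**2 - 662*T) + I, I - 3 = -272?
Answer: 1/14074 ≈ 7.1053e-5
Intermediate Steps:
I = -269 (I = 3 - 272 = -269)
D = -21 (D = -3*7 = -21)
E(T) = -269 + T**2 - 662*T (E(T) = (T**2 - 662*T) - 269 = -269 + T**2 - 662*T)
1/E(D) = 1/(-269 + (-21)**2 - 662*(-21)) = 1/(-269 + 441 + 13902) = 1/14074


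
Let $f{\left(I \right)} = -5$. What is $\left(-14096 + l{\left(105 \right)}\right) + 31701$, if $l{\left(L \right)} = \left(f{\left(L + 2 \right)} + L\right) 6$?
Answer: $18205$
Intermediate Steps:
$l{\left(L \right)} = -30 + 6 L$ ($l{\left(L \right)} = \left(-5 + L\right) 6 = -30 + 6 L$)
$\left(-14096 + l{\left(105 \right)}\right) + 31701 = \left(-14096 + \left(-30 + 6 \cdot 105\right)\right) + 31701 = \left(-14096 + \left(-30 + 630\right)\right) + 31701 = \left(-14096 + 600\right) + 31701 = -13496 + 31701 = 18205$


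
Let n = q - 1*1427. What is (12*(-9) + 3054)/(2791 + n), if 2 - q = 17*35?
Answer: 982/257 ≈ 3.8210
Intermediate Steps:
q = -593 (q = 2 - 17*35 = 2 - 1*595 = 2 - 595 = -593)
n = -2020 (n = -593 - 1*1427 = -593 - 1427 = -2020)
(12*(-9) + 3054)/(2791 + n) = (12*(-9) + 3054)/(2791 - 2020) = (-108 + 3054)/771 = 2946*(1/771) = 982/257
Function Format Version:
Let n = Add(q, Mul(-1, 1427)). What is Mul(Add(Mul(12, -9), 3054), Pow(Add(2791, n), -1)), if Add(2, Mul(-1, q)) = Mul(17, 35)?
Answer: Rational(982, 257) ≈ 3.8210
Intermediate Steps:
q = -593 (q = Add(2, Mul(-1, Mul(17, 35))) = Add(2, Mul(-1, 595)) = Add(2, -595) = -593)
n = -2020 (n = Add(-593, Mul(-1, 1427)) = Add(-593, -1427) = -2020)
Mul(Add(Mul(12, -9), 3054), Pow(Add(2791, n), -1)) = Mul(Add(Mul(12, -9), 3054), Pow(Add(2791, -2020), -1)) = Mul(Add(-108, 3054), Pow(771, -1)) = Mul(2946, Rational(1, 771)) = Rational(982, 257)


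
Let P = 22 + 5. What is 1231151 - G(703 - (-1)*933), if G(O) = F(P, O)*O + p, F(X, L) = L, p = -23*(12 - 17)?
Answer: -1445460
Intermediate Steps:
P = 27
p = 115 (p = -23*(-5) = 115)
G(O) = 115 + O**2 (G(O) = O*O + 115 = O**2 + 115 = 115 + O**2)
1231151 - G(703 - (-1)*933) = 1231151 - (115 + (703 - (-1)*933)**2) = 1231151 - (115 + (703 - 1*(-933))**2) = 1231151 - (115 + (703 + 933)**2) = 1231151 - (115 + 1636**2) = 1231151 - (115 + 2676496) = 1231151 - 1*2676611 = 1231151 - 2676611 = -1445460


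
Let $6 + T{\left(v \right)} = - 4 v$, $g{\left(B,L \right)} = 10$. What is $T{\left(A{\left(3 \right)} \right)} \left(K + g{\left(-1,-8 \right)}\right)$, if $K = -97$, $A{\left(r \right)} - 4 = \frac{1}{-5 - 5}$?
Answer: $\frac{9396}{5} \approx 1879.2$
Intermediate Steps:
$A{\left(r \right)} = \frac{39}{10}$ ($A{\left(r \right)} = 4 + \frac{1}{-5 - 5} = 4 + \frac{1}{-10} = 4 - \frac{1}{10} = \frac{39}{10}$)
$T{\left(v \right)} = -6 - 4 v$
$T{\left(A{\left(3 \right)} \right)} \left(K + g{\left(-1,-8 \right)}\right) = \left(-6 - \frac{78}{5}\right) \left(-97 + 10\right) = \left(-6 - \frac{78}{5}\right) \left(-87\right) = \left(- \frac{108}{5}\right) \left(-87\right) = \frac{9396}{5}$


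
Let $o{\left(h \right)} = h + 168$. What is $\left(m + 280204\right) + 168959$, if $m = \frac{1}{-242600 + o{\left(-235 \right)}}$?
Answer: $\frac{108997037720}{242667} \approx 4.4916 \cdot 10^{5}$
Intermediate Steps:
$o{\left(h \right)} = 168 + h$
$m = - \frac{1}{242667}$ ($m = \frac{1}{-242600 + \left(168 - 235\right)} = \frac{1}{-242600 - 67} = \frac{1}{-242667} = - \frac{1}{242667} \approx -4.1209 \cdot 10^{-6}$)
$\left(m + 280204\right) + 168959 = \left(- \frac{1}{242667} + 280204\right) + 168959 = \frac{67996264067}{242667} + 168959 = \frac{108997037720}{242667}$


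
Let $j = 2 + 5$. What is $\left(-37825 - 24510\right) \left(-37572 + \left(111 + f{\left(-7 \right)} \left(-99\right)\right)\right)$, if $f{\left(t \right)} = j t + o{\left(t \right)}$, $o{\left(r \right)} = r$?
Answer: $1989546195$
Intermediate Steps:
$j = 7$
$f{\left(t \right)} = 8 t$ ($f{\left(t \right)} = 7 t + t = 8 t$)
$\left(-37825 - 24510\right) \left(-37572 + \left(111 + f{\left(-7 \right)} \left(-99\right)\right)\right) = \left(-37825 - 24510\right) \left(-37572 + \left(111 + 8 \left(-7\right) \left(-99\right)\right)\right) = - 62335 \left(-37572 + \left(111 - -5544\right)\right) = - 62335 \left(-37572 + \left(111 + 5544\right)\right) = - 62335 \left(-37572 + 5655\right) = \left(-62335\right) \left(-31917\right) = 1989546195$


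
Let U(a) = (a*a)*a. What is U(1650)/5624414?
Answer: 2246062500/2812207 ≈ 798.68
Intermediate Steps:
U(a) = a³ (U(a) = a²*a = a³)
U(1650)/5624414 = 1650³/5624414 = 4492125000*(1/5624414) = 2246062500/2812207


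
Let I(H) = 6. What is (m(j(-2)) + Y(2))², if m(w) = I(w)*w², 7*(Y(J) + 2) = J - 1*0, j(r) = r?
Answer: 24336/49 ≈ 496.65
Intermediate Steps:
Y(J) = -2 + J/7 (Y(J) = -2 + (J - 1*0)/7 = -2 + (J + 0)/7 = -2 + J/7)
m(w) = 6*w²
(m(j(-2)) + Y(2))² = (6*(-2)² + (-2 + (⅐)*2))² = (6*4 + (-2 + 2/7))² = (24 - 12/7)² = (156/7)² = 24336/49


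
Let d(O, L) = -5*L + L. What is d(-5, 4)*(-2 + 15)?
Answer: -208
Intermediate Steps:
d(O, L) = -4*L
d(-5, 4)*(-2 + 15) = (-4*4)*(-2 + 15) = -16*13 = -208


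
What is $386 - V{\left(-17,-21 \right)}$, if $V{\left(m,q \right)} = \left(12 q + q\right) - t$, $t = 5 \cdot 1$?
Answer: $664$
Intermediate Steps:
$t = 5$
$V{\left(m,q \right)} = -5 + 13 q$ ($V{\left(m,q \right)} = \left(12 q + q\right) - 5 = 13 q - 5 = -5 + 13 q$)
$386 - V{\left(-17,-21 \right)} = 386 - \left(-5 + 13 \left(-21\right)\right) = 386 - \left(-5 - 273\right) = 386 - -278 = 386 + 278 = 664$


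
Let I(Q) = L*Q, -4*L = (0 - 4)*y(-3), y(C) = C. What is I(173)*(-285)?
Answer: 147915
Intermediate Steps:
L = -3 (L = -(0 - 4)*(-3)/4 = -(-1)*(-3) = -1/4*12 = -3)
I(Q) = -3*Q
I(173)*(-285) = -3*173*(-285) = -519*(-285) = 147915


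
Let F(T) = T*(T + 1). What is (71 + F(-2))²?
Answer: 5329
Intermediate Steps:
F(T) = T*(1 + T)
(71 + F(-2))² = (71 - 2*(1 - 2))² = (71 - 2*(-1))² = (71 + 2)² = 73² = 5329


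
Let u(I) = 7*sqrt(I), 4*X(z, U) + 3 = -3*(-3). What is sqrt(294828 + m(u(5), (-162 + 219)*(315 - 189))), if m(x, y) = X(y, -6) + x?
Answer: sqrt(1179318 + 28*sqrt(5))/2 ≈ 543.00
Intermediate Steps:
X(z, U) = 3/2 (X(z, U) = -3/4 + (-3*(-3))/4 = -3/4 + (1/4)*9 = -3/4 + 9/4 = 3/2)
m(x, y) = 3/2 + x
sqrt(294828 + m(u(5), (-162 + 219)*(315 - 189))) = sqrt(294828 + (3/2 + 7*sqrt(5))) = sqrt(589659/2 + 7*sqrt(5))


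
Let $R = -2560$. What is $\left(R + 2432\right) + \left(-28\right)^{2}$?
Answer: $656$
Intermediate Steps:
$\left(R + 2432\right) + \left(-28\right)^{2} = \left(-2560 + 2432\right) + \left(-28\right)^{2} = -128 + 784 = 656$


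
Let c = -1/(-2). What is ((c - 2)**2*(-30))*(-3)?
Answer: 405/2 ≈ 202.50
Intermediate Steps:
c = 1/2 (c = -1*(-1/2) = 1/2 ≈ 0.50000)
((c - 2)**2*(-30))*(-3) = ((1/2 - 2)**2*(-30))*(-3) = ((-3/2)**2*(-30))*(-3) = ((9/4)*(-30))*(-3) = -135/2*(-3) = 405/2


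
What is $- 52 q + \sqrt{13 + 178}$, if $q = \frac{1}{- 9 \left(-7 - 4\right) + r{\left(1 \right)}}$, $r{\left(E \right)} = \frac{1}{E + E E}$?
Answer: $- \frac{104}{199} + \sqrt{191} \approx 13.298$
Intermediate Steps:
$r{\left(E \right)} = \frac{1}{E + E^{2}}$
$q = \frac{2}{199}$ ($q = \frac{1}{- 9 \left(-7 - 4\right) + \frac{1}{1 \left(1 + 1\right)}} = \frac{1}{\left(-9\right) \left(-11\right) + 1 \cdot \frac{1}{2}} = \frac{1}{99 + 1 \cdot \frac{1}{2}} = \frac{1}{99 + \frac{1}{2}} = \frac{1}{\frac{199}{2}} = \frac{2}{199} \approx 0.01005$)
$- 52 q + \sqrt{13 + 178} = \left(-52\right) \frac{2}{199} + \sqrt{13 + 178} = - \frac{104}{199} + \sqrt{191}$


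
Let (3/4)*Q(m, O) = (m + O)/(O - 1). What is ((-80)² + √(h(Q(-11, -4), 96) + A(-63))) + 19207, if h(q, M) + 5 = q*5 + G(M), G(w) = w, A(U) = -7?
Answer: 25607 + 2*√26 ≈ 25617.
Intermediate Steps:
Q(m, O) = 4*(O + m)/(3*(-1 + O)) (Q(m, O) = 4*((m + O)/(O - 1))/3 = 4*((O + m)/(-1 + O))/3 = 4*(O + m)/(3*(-1 + O)))
h(q, M) = -5 + M + 5*q (h(q, M) = -5 + (q*5 + M) = -5 + (5*q + M) = -5 + (M + 5*q) = -5 + M + 5*q)
((-80)² + √(h(Q(-11, -4), 96) + A(-63))) + 19207 = ((-80)² + √((-5 + 96 + 5*(4*(-4 - 11)/(3*(-1 - 4)))) - 7)) + 19207 = (6400 + √((-5 + 96 + 5*((4/3)*(-15)/(-5))) - 7)) + 19207 = (6400 + √((-5 + 96 + 5*((4/3)*(-⅕)*(-15))) - 7)) + 19207 = (6400 + √((-5 + 96 + 5*4) - 7)) + 19207 = (6400 + √((-5 + 96 + 20) - 7)) + 19207 = (6400 + √(111 - 7)) + 19207 = (6400 + √104) + 19207 = (6400 + 2*√26) + 19207 = 25607 + 2*√26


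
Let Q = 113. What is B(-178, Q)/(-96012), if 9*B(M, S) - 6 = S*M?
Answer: 5027/216027 ≈ 0.023270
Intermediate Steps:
B(M, S) = ⅔ + M*S/9 (B(M, S) = ⅔ + (S*M)/9 = ⅔ + (M*S)/9 = ⅔ + M*S/9)
B(-178, Q)/(-96012) = (⅔ + (⅑)*(-178)*113)/(-96012) = (⅔ - 20114/9)*(-1/96012) = -20108/9*(-1/96012) = 5027/216027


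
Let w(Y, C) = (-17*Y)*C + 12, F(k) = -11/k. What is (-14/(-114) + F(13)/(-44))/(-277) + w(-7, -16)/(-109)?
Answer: 1553339087/89492052 ≈ 17.357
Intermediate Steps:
w(Y, C) = 12 - 17*C*Y (w(Y, C) = -17*C*Y + 12 = 12 - 17*C*Y)
(-14/(-114) + F(13)/(-44))/(-277) + w(-7, -16)/(-109) = (-14/(-114) - 11/13/(-44))/(-277) + (12 - 17*(-16)*(-7))/(-109) = (-14*(-1/114) - 11*1/13*(-1/44))*(-1/277) + (12 - 1904)*(-1/109) = (7/57 - 11/13*(-1/44))*(-1/277) - 1892*(-1/109) = (7/57 + 1/52)*(-1/277) + 1892/109 = (421/2964)*(-1/277) + 1892/109 = -421/821028 + 1892/109 = 1553339087/89492052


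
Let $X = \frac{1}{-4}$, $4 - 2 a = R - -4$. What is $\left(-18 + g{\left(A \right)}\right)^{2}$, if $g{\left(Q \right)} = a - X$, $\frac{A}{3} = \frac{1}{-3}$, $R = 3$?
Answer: $\frac{5929}{16} \approx 370.56$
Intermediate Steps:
$A = -1$ ($A = \frac{3}{-3} = 3 \left(- \frac{1}{3}\right) = -1$)
$a = - \frac{3}{2}$ ($a = 2 - \frac{3 - -4}{2} = 2 - \frac{3 + 4}{2} = 2 - \frac{7}{2} = - \frac{3}{2} \approx -1.5$)
$X = - \frac{1}{4} \approx -0.25$
$g{\left(Q \right)} = - \frac{5}{4}$ ($g{\left(Q \right)} = - \frac{3}{2} - - \frac{1}{4} = - \frac{3}{2} + \frac{1}{4} = - \frac{5}{4}$)
$\left(-18 + g{\left(A \right)}\right)^{2} = \left(-18 - \frac{5}{4}\right)^{2} = \left(- \frac{77}{4}\right)^{2} = \frac{5929}{16}$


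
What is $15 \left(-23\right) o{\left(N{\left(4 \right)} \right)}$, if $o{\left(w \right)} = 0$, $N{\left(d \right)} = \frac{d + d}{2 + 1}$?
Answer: $0$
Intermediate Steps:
$N{\left(d \right)} = \frac{2 d}{3}$
$15 \left(-23\right) o{\left(N{\left(4 \right)} \right)} = 15 \left(-23\right) 0 = \left(-345\right) 0 = 0$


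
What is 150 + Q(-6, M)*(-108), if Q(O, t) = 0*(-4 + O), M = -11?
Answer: 150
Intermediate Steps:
Q(O, t) = 0
150 + Q(-6, M)*(-108) = 150 + 0*(-108) = 150 + 0 = 150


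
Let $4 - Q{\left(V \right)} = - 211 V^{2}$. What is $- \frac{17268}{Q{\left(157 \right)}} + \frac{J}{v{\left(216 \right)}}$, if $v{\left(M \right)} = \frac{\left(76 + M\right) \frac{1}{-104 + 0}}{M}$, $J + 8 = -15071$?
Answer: $\frac{440434908234588}{379668839} \approx 1.1601 \cdot 10^{6}$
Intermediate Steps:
$Q{\left(V \right)} = 4 + 211 V^{2}$ ($Q{\left(V \right)} = 4 - - 211 V^{2} = 4 + 211 V^{2}$)
$J = -15079$ ($J = -8 - 15071 = -15079$)
$v{\left(M \right)} = \frac{- \frac{19}{26} - \frac{M}{104}}{M}$ ($v{\left(M \right)} = \frac{\left(76 + M\right) \frac{1}{-104}}{M} = \frac{\left(76 + M\right) \left(- \frac{1}{104}\right)}{M} = \frac{- \frac{19}{26} - \frac{M}{104}}{M}$)
$- \frac{17268}{Q{\left(157 \right)}} + \frac{J}{v{\left(216 \right)}} = - \frac{17268}{4 + 211 \cdot 157^{2}} - \frac{15079}{\frac{1}{104} \cdot \frac{1}{216} \left(-76 - 216\right)} = - \frac{17268}{4 + 211 \cdot 24649} - \frac{15079}{\frac{1}{104} \cdot \frac{1}{216} \left(-76 - 216\right)} = - \frac{17268}{4 + 5200939} - \frac{15079}{\frac{1}{104} \cdot \frac{1}{216} \left(-292\right)} = - \frac{17268}{5200943} - \frac{15079}{- \frac{73}{5616}} = \left(-17268\right) \frac{1}{5200943} - - \frac{84683664}{73} = - \frac{17268}{5200943} + \frac{84683664}{73} = \frac{440434908234588}{379668839}$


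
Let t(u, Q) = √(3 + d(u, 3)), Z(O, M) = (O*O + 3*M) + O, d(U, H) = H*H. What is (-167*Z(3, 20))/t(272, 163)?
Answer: -2004*√3 ≈ -3471.0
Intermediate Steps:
d(U, H) = H²
Z(O, M) = O + O² + 3*M (Z(O, M) = (O² + 3*M) + O = O + O² + 3*M)
t(u, Q) = 2*√3 (t(u, Q) = √(3 + 3²) = √(3 + 9) = √12 = 2*√3)
(-167*Z(3, 20))/t(272, 163) = (-167*(3 + 3² + 3*20))/((2*√3)) = (-167*(3 + 9 + 60))*(√3/6) = (-167*72)*(√3/6) = -2004*√3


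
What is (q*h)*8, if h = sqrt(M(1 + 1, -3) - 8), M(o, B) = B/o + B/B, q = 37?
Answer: 148*I*sqrt(34) ≈ 862.98*I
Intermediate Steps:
M(o, B) = 1 + B/o (M(o, B) = B/o + 1 = 1 + B/o)
h = I*sqrt(34)/2 (h = sqrt((-3 + (1 + 1))/(1 + 1) - 8) = sqrt((-3 + 2)/2 - 8) = sqrt((1/2)*(-1) - 8) = sqrt(-1/2 - 8) = sqrt(-17/2) = I*sqrt(34)/2 ≈ 2.9155*I)
(q*h)*8 = (37*(I*sqrt(34)/2))*8 = (37*I*sqrt(34)/2)*8 = 148*I*sqrt(34)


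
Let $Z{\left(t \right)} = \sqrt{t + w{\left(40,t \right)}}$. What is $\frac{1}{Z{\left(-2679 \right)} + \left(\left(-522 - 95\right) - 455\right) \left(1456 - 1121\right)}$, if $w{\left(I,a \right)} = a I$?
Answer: $- \frac{359120}{128967284239} - \frac{i \sqrt{109839}}{128967284239} \approx -2.7846 \cdot 10^{-6} - 2.5698 \cdot 10^{-9} i$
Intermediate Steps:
$w{\left(I,a \right)} = I a$
$Z{\left(t \right)} = \sqrt{41} \sqrt{t}$ ($Z{\left(t \right)} = \sqrt{t + 40 t} = \sqrt{41 t} = \sqrt{41} \sqrt{t}$)
$\frac{1}{Z{\left(-2679 \right)} + \left(\left(-522 - 95\right) - 455\right) \left(1456 - 1121\right)} = \frac{1}{\sqrt{41} \sqrt{-2679} + \left(\left(-522 - 95\right) - 455\right) \left(1456 - 1121\right)} = \frac{1}{\sqrt{41} i \sqrt{2679} + \left(-617 - 455\right) 335} = \frac{1}{i \sqrt{109839} - 359120} = \frac{1}{-359120 + i \sqrt{109839}}$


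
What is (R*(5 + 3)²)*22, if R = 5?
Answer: 7040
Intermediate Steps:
(R*(5 + 3)²)*22 = (5*(5 + 3)²)*22 = (5*8²)*22 = (5*64)*22 = 320*22 = 7040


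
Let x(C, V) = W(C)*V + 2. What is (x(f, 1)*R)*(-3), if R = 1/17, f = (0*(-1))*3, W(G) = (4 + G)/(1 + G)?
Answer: -18/17 ≈ -1.0588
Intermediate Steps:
W(G) = (4 + G)/(1 + G)
f = 0 (f = 0*3 = 0)
R = 1/17 (R = 1*(1/17) = 1/17 ≈ 0.058824)
x(C, V) = 2 + V*(4 + C)/(1 + C) (x(C, V) = ((4 + C)/(1 + C))*V + 2 = V*(4 + C)/(1 + C) + 2 = 2 + V*(4 + C)/(1 + C))
(x(f, 1)*R)*(-3) = (((2 + 2*0 + 1*(4 + 0))/(1 + 0))*(1/17))*(-3) = (((2 + 0 + 1*4)/1)*(1/17))*(-3) = ((1*(2 + 0 + 4))*(1/17))*(-3) = ((1*6)*(1/17))*(-3) = (6*(1/17))*(-3) = (6/17)*(-3) = -18/17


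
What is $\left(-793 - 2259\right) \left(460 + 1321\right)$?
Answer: $-5435612$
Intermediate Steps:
$\left(-793 - 2259\right) \left(460 + 1321\right) = \left(-3052\right) 1781 = -5435612$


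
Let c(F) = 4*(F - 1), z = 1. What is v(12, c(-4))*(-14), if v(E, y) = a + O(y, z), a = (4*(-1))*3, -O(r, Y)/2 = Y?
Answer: 196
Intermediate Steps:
O(r, Y) = -2*Y
a = -12 (a = -4*3 = -12)
c(F) = -4 + 4*F (c(F) = 4*(-1 + F) = -4 + 4*F)
v(E, y) = -14 (v(E, y) = -12 - 2*1 = -12 - 2 = -14)
v(12, c(-4))*(-14) = -14*(-14) = 196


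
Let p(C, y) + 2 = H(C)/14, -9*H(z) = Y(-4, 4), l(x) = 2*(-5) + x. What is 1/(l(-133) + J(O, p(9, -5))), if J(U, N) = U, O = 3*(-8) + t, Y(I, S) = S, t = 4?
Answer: -1/163 ≈ -0.0061350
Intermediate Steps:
l(x) = -10 + x
H(z) = -4/9 (H(z) = -1/9*4 = -4/9)
O = -20 (O = 3*(-8) + 4 = -24 + 4 = -20)
p(C, y) = -128/63 (p(C, y) = -2 - 4/9/14 = -2 - 4/9*1/14 = -2 - 2/63 = -128/63)
1/(l(-133) + J(O, p(9, -5))) = 1/((-10 - 133) - 20) = 1/(-143 - 20) = 1/(-163) = -1/163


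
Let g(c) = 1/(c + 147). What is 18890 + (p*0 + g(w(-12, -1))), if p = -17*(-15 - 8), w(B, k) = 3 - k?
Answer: 2852391/151 ≈ 18890.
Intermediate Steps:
p = 391 (p = -17*(-23) = 391)
g(c) = 1/(147 + c)
18890 + (p*0 + g(w(-12, -1))) = 18890 + (391*0 + 1/(147 + (3 - 1*(-1)))) = 18890 + (0 + 1/(147 + (3 + 1))) = 18890 + (0 + 1/(147 + 4)) = 18890 + (0 + 1/151) = 18890 + 1/151 = 2852391/151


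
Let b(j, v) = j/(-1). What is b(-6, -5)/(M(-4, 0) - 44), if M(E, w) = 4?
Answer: -3/20 ≈ -0.15000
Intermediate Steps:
b(j, v) = -j (b(j, v) = j*(-1) = -j)
b(-6, -5)/(M(-4, 0) - 44) = (-1*(-6))/(4 - 44) = 6/(-40) = 6*(-1/40) = -3/20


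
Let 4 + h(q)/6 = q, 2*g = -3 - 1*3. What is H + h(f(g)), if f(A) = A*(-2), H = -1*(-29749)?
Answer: 29761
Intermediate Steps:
g = -3 (g = (-3 - 1*3)/2 = (-3 - 3)/2 = (1/2)*(-6) = -3)
H = 29749
f(A) = -2*A
h(q) = -24 + 6*q
H + h(f(g)) = 29749 + (-24 + 6*(-2*(-3))) = 29749 + (-24 + 6*6) = 29749 + (-24 + 36) = 29749 + 12 = 29761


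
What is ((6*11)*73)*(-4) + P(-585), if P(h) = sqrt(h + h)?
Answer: -19272 + 3*I*sqrt(130) ≈ -19272.0 + 34.205*I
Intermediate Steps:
P(h) = sqrt(2)*sqrt(h) (P(h) = sqrt(2*h) = sqrt(2)*sqrt(h))
((6*11)*73)*(-4) + P(-585) = ((6*11)*73)*(-4) + sqrt(2)*sqrt(-585) = (66*73)*(-4) + sqrt(2)*(3*I*sqrt(65)) = 4818*(-4) + 3*I*sqrt(130) = -19272 + 3*I*sqrt(130)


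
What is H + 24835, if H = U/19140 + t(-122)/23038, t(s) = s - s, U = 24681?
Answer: 158455527/6380 ≈ 24836.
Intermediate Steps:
t(s) = 0
H = 8227/6380 (H = 24681/19140 + 0/23038 = 24681*(1/19140) + 0*(1/23038) = 8227/6380 + 0 = 8227/6380 ≈ 1.2895)
H + 24835 = 8227/6380 + 24835 = 158455527/6380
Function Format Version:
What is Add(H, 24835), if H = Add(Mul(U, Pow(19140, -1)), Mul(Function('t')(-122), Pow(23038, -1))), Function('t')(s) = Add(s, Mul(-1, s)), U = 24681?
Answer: Rational(158455527, 6380) ≈ 24836.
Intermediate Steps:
Function('t')(s) = 0
H = Rational(8227, 6380) (H = Add(Mul(24681, Pow(19140, -1)), Mul(0, Pow(23038, -1))) = Add(Mul(24681, Rational(1, 19140)), Mul(0, Rational(1, 23038))) = Add(Rational(8227, 6380), 0) = Rational(8227, 6380) ≈ 1.2895)
Add(H, 24835) = Add(Rational(8227, 6380), 24835) = Rational(158455527, 6380)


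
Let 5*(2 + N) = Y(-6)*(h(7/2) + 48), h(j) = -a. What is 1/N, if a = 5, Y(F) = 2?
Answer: 5/76 ≈ 0.065789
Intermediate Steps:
h(j) = -5 (h(j) = -1*5 = -5)
N = 76/5 (N = -2 + (2*(-5 + 48))/5 = -2 + (2*43)/5 = -2 + (⅕)*86 = -2 + 86/5 = 76/5 ≈ 15.200)
1/N = 1/(76/5) = 5/76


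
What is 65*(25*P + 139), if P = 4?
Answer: 15535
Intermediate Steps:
65*(25*P + 139) = 65*(25*4 + 139) = 65*(100 + 139) = 65*239 = 15535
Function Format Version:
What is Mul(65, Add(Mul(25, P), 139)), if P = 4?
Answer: 15535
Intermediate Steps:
Mul(65, Add(Mul(25, P), 139)) = Mul(65, Add(Mul(25, 4), 139)) = Mul(65, Add(100, 139)) = Mul(65, 239) = 15535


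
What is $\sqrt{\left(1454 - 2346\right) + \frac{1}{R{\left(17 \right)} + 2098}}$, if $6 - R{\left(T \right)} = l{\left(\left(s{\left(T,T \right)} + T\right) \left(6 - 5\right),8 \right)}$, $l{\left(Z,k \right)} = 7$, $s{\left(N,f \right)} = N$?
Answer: $\frac{i \sqrt{435831859}}{699} \approx 29.866 i$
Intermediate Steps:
$R{\left(T \right)} = -1$ ($R{\left(T \right)} = 6 - 7 = -1$)
$\sqrt{\left(1454 - 2346\right) + \frac{1}{R{\left(17 \right)} + 2098}} = \sqrt{\left(1454 - 2346\right) + \frac{1}{-1 + 2098}} = \sqrt{-892 + \frac{1}{2097}} = \sqrt{- \frac{1870523}{2097}} = \frac{i \sqrt{435831859}}{699}$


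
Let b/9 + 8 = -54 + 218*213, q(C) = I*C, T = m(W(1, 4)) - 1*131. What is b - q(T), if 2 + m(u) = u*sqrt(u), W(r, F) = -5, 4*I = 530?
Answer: 869941/2 + 1325*I*sqrt(5)/2 ≈ 4.3497e+5 + 1481.4*I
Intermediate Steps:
I = 265/2 (I = (1/4)*530 = 265/2 ≈ 132.50)
m(u) = -2 + u**(3/2) (m(u) = -2 + u*sqrt(u) = -2 + u**(3/2))
T = -133 - 5*I*sqrt(5) (T = (-2 + (-5)**(3/2)) - 1*131 = (-2 - 5*I*sqrt(5)) - 131 = -133 - 5*I*sqrt(5) ≈ -133.0 - 11.18*I)
q(C) = 265*C/2
b = 417348 (b = -72 + 9*(-54 + 218*213) = -72 + 9*(-54 + 46434) = -72 + 9*46380 = -72 + 417420 = 417348)
b - q(T) = 417348 - 265*(-133 - 5*I*sqrt(5))/2 = 417348 - (-35245/2 - 1325*I*sqrt(5)/2) = 417348 + (35245/2 + 1325*I*sqrt(5)/2) = 869941/2 + 1325*I*sqrt(5)/2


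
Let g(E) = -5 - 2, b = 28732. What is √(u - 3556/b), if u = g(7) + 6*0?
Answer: I*√367554110/7183 ≈ 2.669*I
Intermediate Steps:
g(E) = -7
u = -7 (u = -7 + 6*0 = -7 + 0 = -7)
√(u - 3556/b) = √(-7 - 3556/28732) = √(-7 - 3556*1/28732) = √(-7 - 889/7183) = √(-51170/7183) = I*√367554110/7183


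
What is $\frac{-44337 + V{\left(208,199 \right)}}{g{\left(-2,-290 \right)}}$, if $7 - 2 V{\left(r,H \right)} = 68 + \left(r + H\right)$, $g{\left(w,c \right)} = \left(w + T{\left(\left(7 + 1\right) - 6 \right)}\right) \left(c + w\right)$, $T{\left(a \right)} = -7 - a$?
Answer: $- \frac{44571}{3212} \approx -13.876$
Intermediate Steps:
$g{\left(w,c \right)} = \left(-9 + w\right) \left(c + w\right)$ ($g{\left(w,c \right)} = \left(w - 9\right) \left(c + w\right) = \left(-9 + w\right) \left(c + w\right)$)
$V{\left(r,H \right)} = - \frac{61}{2} - \frac{H}{2} - \frac{r}{2}$ ($V{\left(r,H \right)} = \frac{7}{2} - \frac{68 + \left(r + H\right)}{2} = \frac{7}{2} - \frac{68 + \left(H + r\right)}{2} = \frac{7}{2} - \frac{68 + H + r}{2} = \frac{7}{2} - \left(34 + \frac{H}{2} + \frac{r}{2}\right) = - \frac{61}{2} - \frac{H}{2} - \frac{r}{2}$)
$\frac{-44337 + V{\left(208,199 \right)}}{g{\left(-2,-290 \right)}} = \frac{-44337 - 234}{\left(-2\right)^{2} - -2610 - -18 - -580} = \frac{-44337 - 234}{4 + 2610 + 18 + 580} = \frac{-44337 - 234}{3212} = \left(-44571\right) \frac{1}{3212} = - \frac{44571}{3212}$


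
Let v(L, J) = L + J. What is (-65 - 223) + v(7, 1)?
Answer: -280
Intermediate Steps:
v(L, J) = J + L
(-65 - 223) + v(7, 1) = (-65 - 223) + (1 + 7) = -288 + 8 = -280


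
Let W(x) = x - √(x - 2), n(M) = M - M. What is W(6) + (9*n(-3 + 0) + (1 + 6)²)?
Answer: 53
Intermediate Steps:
n(M) = 0
W(x) = x - √(-2 + x)
W(6) + (9*n(-3 + 0) + (1 + 6)²) = (6 - √(-2 + 6)) + (9*0 + (1 + 6)²) = (6 - √4) + (0 + 7²) = (6 - 1*2) + (0 + 49) = (6 - 2) + 49 = 4 + 49 = 53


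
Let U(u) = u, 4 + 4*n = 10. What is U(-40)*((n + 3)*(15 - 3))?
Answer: -2160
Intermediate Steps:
n = 3/2 (n = -1 + (¼)*10 = -1 + 5/2 = 3/2 ≈ 1.5000)
U(-40)*((n + 3)*(15 - 3)) = -40*(3/2 + 3)*(15 - 3) = -180*12 = -40*54 = -2160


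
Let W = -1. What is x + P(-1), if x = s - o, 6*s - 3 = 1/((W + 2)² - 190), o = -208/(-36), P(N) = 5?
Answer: -158/567 ≈ -0.27866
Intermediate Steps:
o = 52/9 (o = -208*(-1/36) = 52/9 ≈ 5.7778)
s = 283/567 (s = ½ + 1/(6*((-1 + 2)² - 190)) = ½ + 1/(6*(1² - 190)) = ½ + 1/(6*(1 - 190)) = ½ + (⅙)/(-189) = ½ + (⅙)*(-1/189) = ½ - 1/1134 = 283/567 ≈ 0.49912)
x = -2993/567 (x = 283/567 - 1*52/9 = 283/567 - 52/9 = -2993/567 ≈ -5.2787)
x + P(-1) = -2993/567 + 5 = -158/567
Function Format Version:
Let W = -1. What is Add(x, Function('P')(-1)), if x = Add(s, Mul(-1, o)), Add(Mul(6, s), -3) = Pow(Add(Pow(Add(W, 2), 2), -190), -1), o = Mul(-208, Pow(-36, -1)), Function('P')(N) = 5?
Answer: Rational(-158, 567) ≈ -0.27866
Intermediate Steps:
o = Rational(52, 9) (o = Mul(-208, Rational(-1, 36)) = Rational(52, 9) ≈ 5.7778)
s = Rational(283, 567) (s = Add(Rational(1, 2), Mul(Rational(1, 6), Pow(Add(Pow(Add(-1, 2), 2), -190), -1))) = Add(Rational(1, 2), Mul(Rational(1, 6), Pow(Add(Pow(1, 2), -190), -1))) = Add(Rational(1, 2), Mul(Rational(1, 6), Pow(Add(1, -190), -1))) = Add(Rational(1, 2), Mul(Rational(1, 6), Pow(-189, -1))) = Add(Rational(1, 2), Mul(Rational(1, 6), Rational(-1, 189))) = Add(Rational(1, 2), Rational(-1, 1134)) = Rational(283, 567) ≈ 0.49912)
x = Rational(-2993, 567) (x = Add(Rational(283, 567), Mul(-1, Rational(52, 9))) = Add(Rational(283, 567), Rational(-52, 9)) = Rational(-2993, 567) ≈ -5.2787)
Add(x, Function('P')(-1)) = Add(Rational(-2993, 567), 5) = Rational(-158, 567)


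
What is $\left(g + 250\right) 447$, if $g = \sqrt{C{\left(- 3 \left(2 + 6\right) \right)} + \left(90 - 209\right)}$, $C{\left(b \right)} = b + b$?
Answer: $111750 + 447 i \sqrt{167} \approx 1.1175 \cdot 10^{5} + 5776.5 i$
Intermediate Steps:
$C{\left(b \right)} = 2 b$
$g = i \sqrt{167}$ ($g = \sqrt{2 \left(- 3 \left(2 + 6\right)\right) + \left(90 - 209\right)} = \sqrt{2 \left(\left(-3\right) 8\right) + \left(90 - 209\right)} = \sqrt{2 \left(-24\right) - 119} = \sqrt{-48 - 119} = \sqrt{-167} = i \sqrt{167} \approx 12.923 i$)
$\left(g + 250\right) 447 = \left(i \sqrt{167} + 250\right) 447 = \left(250 + i \sqrt{167}\right) 447 = 111750 + 447 i \sqrt{167}$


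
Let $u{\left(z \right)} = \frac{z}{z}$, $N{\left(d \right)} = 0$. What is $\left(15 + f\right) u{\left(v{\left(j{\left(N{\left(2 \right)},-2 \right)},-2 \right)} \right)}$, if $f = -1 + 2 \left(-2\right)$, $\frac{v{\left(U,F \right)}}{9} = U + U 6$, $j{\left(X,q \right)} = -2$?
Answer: $10$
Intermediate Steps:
$v{\left(U,F \right)} = 63 U$ ($v{\left(U,F \right)} = 9 \left(U + U 6\right) = 9 \left(U + 6 U\right) = 9 \cdot 7 U = 63 U$)
$u{\left(z \right)} = 1$
$f = -5$ ($f = -1 - 4 = -5$)
$\left(15 + f\right) u{\left(v{\left(j{\left(N{\left(2 \right)},-2 \right)},-2 \right)} \right)} = \left(15 - 5\right) 1 = 10 \cdot 1 = 10$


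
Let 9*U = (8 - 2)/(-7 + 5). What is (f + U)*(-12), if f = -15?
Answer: 184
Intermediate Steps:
U = -⅓ (U = ((8 - 2)/(-7 + 5))/9 = (6/(-2))/9 = (6*(-½))/9 = (⅑)*(-3) = -⅓ ≈ -0.33333)
(f + U)*(-12) = (-15 - ⅓)*(-12) = -46/3*(-12) = 184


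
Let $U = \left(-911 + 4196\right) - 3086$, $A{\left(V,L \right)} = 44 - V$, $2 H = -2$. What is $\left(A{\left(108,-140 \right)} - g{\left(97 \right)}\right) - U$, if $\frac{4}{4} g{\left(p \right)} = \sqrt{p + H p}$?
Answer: $-263$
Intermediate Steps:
$H = -1$ ($H = \frac{1}{2} \left(-2\right) = -1$)
$g{\left(p \right)} = 0$ ($g{\left(p \right)} = \sqrt{p - p} = \sqrt{0} = 0$)
$U = 199$ ($U = 3285 - 3086 = 199$)
$\left(A{\left(108,-140 \right)} - g{\left(97 \right)}\right) - U = \left(\left(44 - 108\right) - 0\right) - 199 = \left(\left(44 - 108\right) + 0\right) - 199 = \left(-64 + 0\right) - 199 = -64 - 199 = -263$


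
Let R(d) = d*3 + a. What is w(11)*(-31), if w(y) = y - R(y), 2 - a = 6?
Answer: 558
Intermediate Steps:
a = -4 (a = 2 - 1*6 = 2 - 6 = -4)
R(d) = -4 + 3*d (R(d) = d*3 - 4 = 3*d - 4 = -4 + 3*d)
w(y) = 4 - 2*y (w(y) = y - (-4 + 3*y) = y + (4 - 3*y) = 4 - 2*y)
w(11)*(-31) = (4 - 2*11)*(-31) = (4 - 22)*(-31) = -18*(-31) = 558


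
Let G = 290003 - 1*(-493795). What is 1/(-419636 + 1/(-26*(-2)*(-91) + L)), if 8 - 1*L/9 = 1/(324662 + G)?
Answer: -5165423609/2167597702694784 ≈ -2.3830e-6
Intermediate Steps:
G = 783798 (G = 290003 + 493795 = 783798)
L = 79809111/1108460 (L = 72 - 9/(324662 + 783798) = 72 - 9/1108460 = 79809111/1108460 ≈ 72.000)
1/(-419636 + 1/(-26*(-2)*(-91) + L)) = 1/(-419636 + 1/(-26*(-2)*(-91) + 79809111/1108460)) = 1/(-419636 + 1/(52*(-91) + 79809111/1108460)) = 1/(-419636 + 1/(-4732 + 79809111/1108460)) = 1/(-419636 + 1/(-5165423609/1108460)) = 1/(-419636 - 1108460/5165423609) = 1/(-2167597702694784/5165423609) = -5165423609/2167597702694784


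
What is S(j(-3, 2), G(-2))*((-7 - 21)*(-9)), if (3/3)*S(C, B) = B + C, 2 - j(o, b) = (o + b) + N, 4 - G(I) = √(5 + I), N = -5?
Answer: 3024 - 252*√3 ≈ 2587.5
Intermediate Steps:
G(I) = 4 - √(5 + I)
j(o, b) = 7 - b - o (j(o, b) = 2 - ((o + b) - 5) = 2 - ((b + o) - 5) = 2 - (-5 + b + o) = 2 + (5 - b - o) = 7 - b - o)
S(C, B) = B + C
S(j(-3, 2), G(-2))*((-7 - 21)*(-9)) = ((4 - √(5 - 2)) + (7 - 1*2 - 1*(-3)))*((-7 - 21)*(-9)) = ((4 - √3) + (7 - 2 + 3))*(-28*(-9)) = ((4 - √3) + 8)*252 = (12 - √3)*252 = 3024 - 252*√3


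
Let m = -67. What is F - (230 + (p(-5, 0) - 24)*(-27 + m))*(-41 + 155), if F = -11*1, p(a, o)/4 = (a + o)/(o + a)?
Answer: -240551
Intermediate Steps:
p(a, o) = 4 (p(a, o) = 4*((a + o)/(o + a)) = 4*((a + o)/(a + o)) = 4*1 = 4)
F = -11
F - (230 + (p(-5, 0) - 24)*(-27 + m))*(-41 + 155) = -11 - (230 + (4 - 24)*(-27 - 67))*(-41 + 155) = -11 - (230 - 20*(-94))*114 = -11 - (230 + 1880)*114 = -11 - 2110*114 = -11 - 1*240540 = -11 - 240540 = -240551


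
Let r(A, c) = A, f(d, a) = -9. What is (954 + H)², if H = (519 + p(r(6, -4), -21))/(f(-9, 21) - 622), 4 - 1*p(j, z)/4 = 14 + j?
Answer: 361825107361/398161 ≈ 9.0874e+5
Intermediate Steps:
p(j, z) = -40 - 4*j (p(j, z) = 16 - 4*(14 + j) = 16 + (-56 - 4*j) = -40 - 4*j)
H = -455/631 (H = (519 + (-40 - 4*6))/(-9 - 622) = (519 + (-40 - 24))/(-631) = (519 - 64)*(-1/631) = 455*(-1/631) = -455/631 ≈ -0.72108)
(954 + H)² = (954 - 455/631)² = (601519/631)² = 361825107361/398161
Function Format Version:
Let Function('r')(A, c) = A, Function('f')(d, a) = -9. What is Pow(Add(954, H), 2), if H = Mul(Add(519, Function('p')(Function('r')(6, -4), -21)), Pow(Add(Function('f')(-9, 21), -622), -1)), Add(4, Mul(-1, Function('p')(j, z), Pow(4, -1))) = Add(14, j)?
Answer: Rational(361825107361, 398161) ≈ 9.0874e+5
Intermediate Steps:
Function('p')(j, z) = Add(-40, Mul(-4, j)) (Function('p')(j, z) = Add(16, Mul(-4, Add(14, j))) = Add(16, Add(-56, Mul(-4, j))) = Add(-40, Mul(-4, j)))
H = Rational(-455, 631) (H = Mul(Add(519, Add(-40, Mul(-4, 6))), Pow(Add(-9, -622), -1)) = Mul(Add(519, Add(-40, -24)), Pow(-631, -1)) = Mul(Add(519, -64), Rational(-1, 631)) = Mul(455, Rational(-1, 631)) = Rational(-455, 631) ≈ -0.72108)
Pow(Add(954, H), 2) = Pow(Add(954, Rational(-455, 631)), 2) = Pow(Rational(601519, 631), 2) = Rational(361825107361, 398161)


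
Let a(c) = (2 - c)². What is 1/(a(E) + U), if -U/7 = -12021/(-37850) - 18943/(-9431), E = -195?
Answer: 356963350/13847578111943 ≈ 2.5778e-5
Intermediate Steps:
U = -5812538207/356963350 (U = -7*(-12021/(-37850) - 18943/(-9431)) = -7*(-12021*(-1/37850) - 18943*(-1/9431)) = -7*(12021/37850 + 18943/9431) = -7*830362601/356963350 = -5812538207/356963350 ≈ -16.283)
1/(a(E) + U) = 1/((-2 - 195)² - 5812538207/356963350) = 1/((-197)² - 5812538207/356963350) = 1/(38809 - 5812538207/356963350) = 1/(13847578111943/356963350) = 356963350/13847578111943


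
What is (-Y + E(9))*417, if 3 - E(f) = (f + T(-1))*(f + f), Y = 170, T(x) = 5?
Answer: -174723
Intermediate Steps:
E(f) = 3 - 2*f*(5 + f) (E(f) = 3 - (f + 5)*(f + f) = 3 - (5 + f)*2*f = 3 - 2*f*(5 + f))
(-Y + E(9))*417 = (-1*170 + (3 - 10*9 - 2*9²))*417 = (-170 + (3 - 90 - 2*81))*417 = (-170 + (3 - 90 - 162))*417 = (-170 - 249)*417 = -419*417 = -174723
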